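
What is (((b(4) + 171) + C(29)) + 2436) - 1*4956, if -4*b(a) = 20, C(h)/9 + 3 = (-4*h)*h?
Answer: -32657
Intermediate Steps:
C(h) = -27 - 36*h**2 (C(h) = -27 + 9*((-4*h)*h) = -27 + 9*(-4*h**2) = -27 - 36*h**2)
b(a) = -5 (b(a) = -1/4*20 = -5)
(((b(4) + 171) + C(29)) + 2436) - 1*4956 = (((-5 + 171) + (-27 - 36*29**2)) + 2436) - 1*4956 = ((166 + (-27 - 36*841)) + 2436) - 4956 = ((166 + (-27 - 30276)) + 2436) - 4956 = ((166 - 30303) + 2436) - 4956 = (-30137 + 2436) - 4956 = -27701 - 4956 = -32657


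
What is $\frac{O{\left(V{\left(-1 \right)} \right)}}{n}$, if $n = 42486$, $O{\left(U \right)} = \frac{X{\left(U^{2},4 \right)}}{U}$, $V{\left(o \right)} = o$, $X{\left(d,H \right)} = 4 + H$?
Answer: $- \frac{4}{21243} \approx -0.0001883$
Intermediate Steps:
$O{\left(U \right)} = \frac{8}{U}$ ($O{\left(U \right)} = \frac{4 + 4}{U} = \frac{8}{U}$)
$\frac{O{\left(V{\left(-1 \right)} \right)}}{n} = \frac{8 \frac{1}{-1}}{42486} = 8 \left(-1\right) \frac{1}{42486} = \left(-8\right) \frac{1}{42486} = - \frac{4}{21243}$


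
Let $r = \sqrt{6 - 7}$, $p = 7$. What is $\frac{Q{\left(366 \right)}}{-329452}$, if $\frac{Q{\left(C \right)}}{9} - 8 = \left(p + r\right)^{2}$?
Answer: $- \frac{126}{82363} - \frac{63 i}{164726} \approx -0.0015298 - 0.00038245 i$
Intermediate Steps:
$r = i$ ($r = \sqrt{-1} = i \approx 1.0 i$)
$Q{\left(C \right)} = 72 + 9 \left(7 + i\right)^{2}$
$\frac{Q{\left(366 \right)}}{-329452} = \frac{504 + 126 i}{-329452} = \left(504 + 126 i\right) \left(- \frac{1}{329452}\right) = - \frac{126}{82363} - \frac{63 i}{164726}$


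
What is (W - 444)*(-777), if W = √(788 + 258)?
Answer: 344988 - 777*√1046 ≈ 3.1986e+5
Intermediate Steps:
W = √1046 ≈ 32.342
(W - 444)*(-777) = (√1046 - 444)*(-777) = (-444 + √1046)*(-777) = 344988 - 777*√1046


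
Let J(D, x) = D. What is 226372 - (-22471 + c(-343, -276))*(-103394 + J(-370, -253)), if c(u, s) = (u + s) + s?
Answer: -2424323252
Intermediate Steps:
c(u, s) = u + 2*s (c(u, s) = (s + u) + s = u + 2*s)
226372 - (-22471 + c(-343, -276))*(-103394 + J(-370, -253)) = 226372 - (-22471 + (-343 + 2*(-276)))*(-103394 - 370) = 226372 - (-22471 + (-343 - 552))*(-103764) = 226372 - (-22471 - 895)*(-103764) = 226372 - (-23366)*(-103764) = 226372 - 1*2424549624 = 226372 - 2424549624 = -2424323252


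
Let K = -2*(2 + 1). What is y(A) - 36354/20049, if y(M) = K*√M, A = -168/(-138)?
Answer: -12118/6683 - 12*√161/23 ≈ -8.4334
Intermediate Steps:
K = -6 (K = -2*3 = -6)
A = 28/23 (A = -168*(-1/138) = 28/23 ≈ 1.2174)
y(M) = -6*√M
y(A) - 36354/20049 = -12*√161/23 - 36354/20049 = -12*√161/23 - 36354*1/20049 = -12*√161/23 - 12118/6683 = -12118/6683 - 12*√161/23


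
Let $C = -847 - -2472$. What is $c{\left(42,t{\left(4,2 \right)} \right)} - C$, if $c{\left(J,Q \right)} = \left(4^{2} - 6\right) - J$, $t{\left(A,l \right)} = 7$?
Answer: $-1657$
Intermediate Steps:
$c{\left(J,Q \right)} = 10 - J$ ($c{\left(J,Q \right)} = \left(16 - 6\right) - J = 10 - J$)
$C = 1625$ ($C = -847 + 2472 = 1625$)
$c{\left(42,t{\left(4,2 \right)} \right)} - C = \left(10 - 42\right) - 1625 = -32 - 1625 = -1657$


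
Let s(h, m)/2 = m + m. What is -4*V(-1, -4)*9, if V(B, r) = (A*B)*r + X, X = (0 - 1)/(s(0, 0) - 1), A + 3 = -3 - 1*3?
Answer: 1260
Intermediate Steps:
s(h, m) = 4*m (s(h, m) = 2*(m + m) = 2*(2*m) = 4*m)
A = -9 (A = -3 + (-3 - 1*3) = -3 + (-3 - 3) = -3 - 6 = -9)
X = 1 (X = (0 - 1)/(4*0 - 1) = -1/(0 - 1) = -1/(-1) = -1*(-1) = 1)
V(B, r) = 1 - 9*B*r (V(B, r) = (-9*B)*r + 1 = -9*B*r + 1 = 1 - 9*B*r)
-4*V(-1, -4)*9 = -4*(1 - 9*(-1)*(-4))*9 = -4*(1 - 36)*9 = -4*(-35)*9 = 140*9 = 1260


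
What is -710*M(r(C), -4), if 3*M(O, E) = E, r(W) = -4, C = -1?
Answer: 2840/3 ≈ 946.67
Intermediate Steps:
M(O, E) = E/3
-710*M(r(C), -4) = -710*(-4)/3 = -710*(-4/3) = 2840/3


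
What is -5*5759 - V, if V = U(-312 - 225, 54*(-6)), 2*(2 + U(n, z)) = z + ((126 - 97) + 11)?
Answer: -28651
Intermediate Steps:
U(n, z) = 18 + z/2 (U(n, z) = -2 + (z + ((126 - 97) + 11))/2 = -2 + (z + (29 + 11))/2 = -2 + (z + 40)/2 = -2 + (40 + z)/2 = -2 + (20 + z/2) = 18 + z/2)
V = -144 (V = 18 + (54*(-6))/2 = 18 + (½)*(-324) = 18 - 162 = -144)
-5*5759 - V = -5*5759 - 1*(-144) = -28795 + 144 = -28651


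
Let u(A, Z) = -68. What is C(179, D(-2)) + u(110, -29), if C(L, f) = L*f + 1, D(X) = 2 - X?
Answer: 649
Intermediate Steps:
C(L, f) = 1 + L*f
C(179, D(-2)) + u(110, -29) = (1 + 179*(2 - 1*(-2))) - 68 = (1 + 179*(2 + 2)) - 68 = (1 + 179*4) - 68 = (1 + 716) - 68 = 717 - 68 = 649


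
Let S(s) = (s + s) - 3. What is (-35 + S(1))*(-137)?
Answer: 4932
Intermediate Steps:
S(s) = -3 + 2*s (S(s) = 2*s - 3 = -3 + 2*s)
(-35 + S(1))*(-137) = (-35 + (-3 + 2*1))*(-137) = (-35 + (-3 + 2))*(-137) = (-35 - 1)*(-137) = -36*(-137) = 4932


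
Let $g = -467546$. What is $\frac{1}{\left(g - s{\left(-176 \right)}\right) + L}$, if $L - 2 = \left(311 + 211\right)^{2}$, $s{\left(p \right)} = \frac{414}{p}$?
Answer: $- \frac{88}{17165073} \approx -5.1267 \cdot 10^{-6}$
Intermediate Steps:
$L = 272486$ ($L = 2 + \left(311 + 211\right)^{2} = 2 + 522^{2} = 2 + 272484 = 272486$)
$\frac{1}{\left(g - s{\left(-176 \right)}\right) + L} = \frac{1}{\left(-467546 - \frac{414}{-176}\right) + 272486} = \frac{1}{\left(-467546 - 414 \left(- \frac{1}{176}\right)\right) + 272486} = \frac{1}{\left(-467546 - - \frac{207}{88}\right) + 272486} = \frac{1}{\left(-467546 + \frac{207}{88}\right) + 272486} = \frac{1}{- \frac{41143841}{88} + 272486} = \frac{1}{- \frac{17165073}{88}} = - \frac{88}{17165073}$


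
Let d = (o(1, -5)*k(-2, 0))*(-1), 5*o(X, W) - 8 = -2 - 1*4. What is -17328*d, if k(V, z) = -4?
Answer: -138624/5 ≈ -27725.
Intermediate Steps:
o(X, W) = 2/5 (o(X, W) = 8/5 + (-2 - 1*4)/5 = 8/5 + (-2 - 4)/5 = 8/5 + (1/5)*(-6) = 8/5 - 6/5 = 2/5)
d = 8/5 (d = ((2/5)*(-4))*(-1) = -8/5*(-1) = 8/5 ≈ 1.6000)
-17328*d = -17328*8/5 = -138624/5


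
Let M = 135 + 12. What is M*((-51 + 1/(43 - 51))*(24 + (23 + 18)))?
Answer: -3907995/8 ≈ -4.8850e+5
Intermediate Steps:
M = 147
M*((-51 + 1/(43 - 51))*(24 + (23 + 18))) = 147*((-51 + 1/(43 - 51))*(24 + (23 + 18))) = 147*((-51 + 1/(-8))*(24 + 41)) = 147*((-51 - ⅛)*65) = 147*(-409/8*65) = 147*(-26585/8) = -3907995/8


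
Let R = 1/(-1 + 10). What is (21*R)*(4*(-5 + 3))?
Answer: -56/3 ≈ -18.667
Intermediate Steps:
R = 1/9 ≈ 0.11111
(21*R)*(4*(-5 + 3)) = (21*(1/9))*(4*(-5 + 3)) = 7*(4*(-2))/3 = (7/3)*(-8) = -56/3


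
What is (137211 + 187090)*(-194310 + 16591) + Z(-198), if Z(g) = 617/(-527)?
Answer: -30373354844430/527 ≈ -5.7634e+10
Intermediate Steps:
Z(g) = -617/527 (Z(g) = 617*(-1/527) = -617/527)
(137211 + 187090)*(-194310 + 16591) + Z(-198) = (137211 + 187090)*(-194310 + 16591) - 617/527 = 324301*(-177719) - 617/527 = -57634449419 - 617/527 = -30373354844430/527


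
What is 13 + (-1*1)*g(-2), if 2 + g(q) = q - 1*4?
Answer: 21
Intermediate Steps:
g(q) = -6 + q (g(q) = -2 + (q - 1*4) = -2 + (q - 4) = -2 + (-4 + q) = -6 + q)
13 + (-1*1)*g(-2) = 13 + (-1*1)*(-6 - 2) = 13 - 1*(-8) = 13 + 8 = 21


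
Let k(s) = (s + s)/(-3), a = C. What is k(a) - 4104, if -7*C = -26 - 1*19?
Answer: -28758/7 ≈ -4108.3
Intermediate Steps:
C = 45/7 (C = -(-26 - 1*19)/7 = -(-26 - 19)/7 = -1/7*(-45) = 45/7 ≈ 6.4286)
a = 45/7 ≈ 6.4286
k(s) = -2*s/3
k(a) - 4104 = -2/3*45/7 - 4104 = -30/7 - 4104 = -28758/7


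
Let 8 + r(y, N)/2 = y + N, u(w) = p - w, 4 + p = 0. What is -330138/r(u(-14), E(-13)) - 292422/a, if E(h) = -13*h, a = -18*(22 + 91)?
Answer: -5291596/6441 ≈ -821.55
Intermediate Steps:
p = -4 (p = -4 + 0 = -4)
a = -2034 (a = -18*113 = -2034)
u(w) = -4 - w
r(y, N) = -16 + 2*N + 2*y (r(y, N) = -16 + 2*(y + N) = -16 + 2*(N + y) = -16 + (2*N + 2*y) = -16 + 2*N + 2*y)
-330138/r(u(-14), E(-13)) - 292422/a = -330138/(-16 + 2*(-13*(-13)) + 2*(-4 - 1*(-14))) - 292422/(-2034) = -330138/(-16 + 2*169 + 2*(-4 + 14)) - 292422*(-1/2034) = -330138/(-16 + 338 + 2*10) + 48737/339 = -330138/(-16 + 338 + 20) + 48737/339 = -330138/342 + 48737/339 = -330138*1/342 + 48737/339 = -18341/19 + 48737/339 = -5291596/6441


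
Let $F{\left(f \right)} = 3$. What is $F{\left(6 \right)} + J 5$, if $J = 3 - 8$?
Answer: $-22$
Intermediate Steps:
$J = -5$ ($J = 3 - 8 = -5$)
$F{\left(6 \right)} + J 5 = 3 - 25 = -22$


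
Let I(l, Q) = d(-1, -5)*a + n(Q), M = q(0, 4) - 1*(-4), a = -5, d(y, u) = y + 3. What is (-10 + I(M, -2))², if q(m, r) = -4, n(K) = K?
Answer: 484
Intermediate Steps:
d(y, u) = 3 + y
M = 0 (M = -4 - 1*(-4) = -4 + 4 = 0)
I(l, Q) = -10 + Q (I(l, Q) = (3 - 1)*(-5) + Q = 2*(-5) + Q = -10 + Q)
(-10 + I(M, -2))² = (-10 + (-10 - 2))² = (-10 - 12)² = (-22)² = 484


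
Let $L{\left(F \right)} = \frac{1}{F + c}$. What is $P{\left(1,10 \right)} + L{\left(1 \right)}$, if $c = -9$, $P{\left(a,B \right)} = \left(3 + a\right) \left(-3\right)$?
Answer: $- \frac{97}{8} \approx -12.125$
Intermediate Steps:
$P{\left(a,B \right)} = -9 - 3 a$
$L{\left(F \right)} = \frac{1}{-9 + F}$ ($L{\left(F \right)} = \frac{1}{F - 9} = \frac{1}{-9 + F}$)
$P{\left(1,10 \right)} + L{\left(1 \right)} = \left(-9 - 3\right) + \frac{1}{-9 + 1} = \left(-9 - 3\right) + \frac{1}{-8} = -12 - \frac{1}{8} = - \frac{97}{8}$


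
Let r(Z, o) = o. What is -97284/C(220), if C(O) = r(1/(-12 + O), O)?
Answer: -2211/5 ≈ -442.20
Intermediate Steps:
C(O) = O
-97284/C(220) = -97284/220 = -97284*1/220 = -2211/5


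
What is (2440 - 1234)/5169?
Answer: 402/1723 ≈ 0.23331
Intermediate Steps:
(2440 - 1234)/5169 = 1206*(1/5169) = 402/1723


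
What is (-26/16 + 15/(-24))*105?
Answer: -945/4 ≈ -236.25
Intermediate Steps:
(-26/16 + 15/(-24))*105 = (-26*1/16 + 15*(-1/24))*105 = (-13/8 - 5/8)*105 = -9/4*105 = -945/4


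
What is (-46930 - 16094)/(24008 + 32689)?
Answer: -21008/18899 ≈ -1.1116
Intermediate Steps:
(-46930 - 16094)/(24008 + 32689) = -63024/56697 = -63024*1/56697 = -21008/18899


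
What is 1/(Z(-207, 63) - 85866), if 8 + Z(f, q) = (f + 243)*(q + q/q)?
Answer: -1/83570 ≈ -1.1966e-5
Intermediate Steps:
Z(f, q) = -8 + (1 + q)*(243 + f) (Z(f, q) = -8 + (f + 243)*(q + q/q) = -8 + (243 + f)*(q + 1) = -8 + (243 + f)*(1 + q) = -8 + (1 + q)*(243 + f))
1/(Z(-207, 63) - 85866) = 1/((235 - 207 + 243*63 - 207*63) - 85866) = 1/((235 - 207 + 15309 - 13041) - 85866) = 1/(2296 - 85866) = 1/(-83570) = -1/83570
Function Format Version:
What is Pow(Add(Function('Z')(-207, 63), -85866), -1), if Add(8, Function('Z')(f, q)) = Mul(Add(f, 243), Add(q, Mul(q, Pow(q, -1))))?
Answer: Rational(-1, 83570) ≈ -1.1966e-5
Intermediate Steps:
Function('Z')(f, q) = Add(-8, Mul(Add(1, q), Add(243, f))) (Function('Z')(f, q) = Add(-8, Mul(Add(f, 243), Add(q, Mul(q, Pow(q, -1))))) = Add(-8, Mul(Add(243, f), Add(q, 1))) = Add(-8, Mul(Add(243, f), Add(1, q))) = Add(-8, Mul(Add(1, q), Add(243, f))))
Pow(Add(Function('Z')(-207, 63), -85866), -1) = Pow(Add(Add(235, -207, Mul(243, 63), Mul(-207, 63)), -85866), -1) = Pow(Add(Add(235, -207, 15309, -13041), -85866), -1) = Pow(Add(2296, -85866), -1) = Pow(-83570, -1) = Rational(-1, 83570)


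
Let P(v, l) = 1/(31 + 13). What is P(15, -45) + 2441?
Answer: 107405/44 ≈ 2441.0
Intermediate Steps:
P(v, l) = 1/44
P(15, -45) + 2441 = 1/44 + 2441 = 107405/44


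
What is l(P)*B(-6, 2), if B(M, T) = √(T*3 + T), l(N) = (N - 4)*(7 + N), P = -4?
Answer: -48*√2 ≈ -67.882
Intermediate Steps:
l(N) = (-4 + N)*(7 + N)
B(M, T) = 2*√T (B(M, T) = √(3*T + T) = √(4*T) = 2*√T)
l(P)*B(-6, 2) = (-28 + (-4)² + 3*(-4))*(2*√2) = (-28 + 16 - 12)*(2*√2) = -48*√2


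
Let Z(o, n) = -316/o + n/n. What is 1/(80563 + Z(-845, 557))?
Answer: 845/68076896 ≈ 1.2412e-5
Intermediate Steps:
Z(o, n) = 1 - 316/o (Z(o, n) = -316/o + 1 = 1 - 316/o)
1/(80563 + Z(-845, 557)) = 1/(80563 + (-316 - 845)/(-845)) = 1/(80563 - 1/845*(-1161)) = 1/(80563 + 1161/845) = 1/(68076896/845) = 845/68076896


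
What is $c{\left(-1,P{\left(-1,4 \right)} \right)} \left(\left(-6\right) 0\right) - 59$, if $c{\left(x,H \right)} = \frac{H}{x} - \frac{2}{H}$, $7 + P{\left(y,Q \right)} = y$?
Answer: $-59$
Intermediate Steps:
$P{\left(y,Q \right)} = -7 + y$
$c{\left(x,H \right)} = - \frac{2}{H} + \frac{H}{x}$
$c{\left(-1,P{\left(-1,4 \right)} \right)} \left(\left(-6\right) 0\right) - 59 = \left(- \frac{2}{-7 - 1} + \frac{-7 - 1}{-1}\right) \left(\left(-6\right) 0\right) - 59 = \left(- \frac{2}{-8} - -8\right) 0 - 59 = \left(\left(-2\right) \left(- \frac{1}{8}\right) + 8\right) 0 - 59 = \left(\frac{1}{4} + 8\right) 0 - 59 = \frac{33}{4} \cdot 0 - 59 = 0 - 59 = -59$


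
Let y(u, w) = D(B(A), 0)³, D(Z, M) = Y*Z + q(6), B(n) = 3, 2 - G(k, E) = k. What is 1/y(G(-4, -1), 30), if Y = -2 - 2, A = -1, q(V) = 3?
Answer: -1/729 ≈ -0.0013717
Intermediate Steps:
G(k, E) = 2 - k
Y = -4
D(Z, M) = 3 - 4*Z (D(Z, M) = -4*Z + 3 = 3 - 4*Z)
y(u, w) = -729 (y(u, w) = (3 - 4*3)³ = (3 - 12)³ = (-9)³ = -729)
1/y(G(-4, -1), 30) = 1/(-729) = -1/729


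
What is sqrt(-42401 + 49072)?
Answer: sqrt(6671) ≈ 81.676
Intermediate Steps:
sqrt(-42401 + 49072) = sqrt(6671)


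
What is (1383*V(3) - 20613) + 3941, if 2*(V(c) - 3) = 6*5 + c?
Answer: 20593/2 ≈ 10297.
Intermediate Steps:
V(c) = 18 + c/2 (V(c) = 3 + (6*5 + c)/2 = 3 + (30 + c)/2 = 3 + (15 + c/2) = 18 + c/2)
(1383*V(3) - 20613) + 3941 = (1383*(18 + (½)*3) - 20613) + 3941 = (1383*(18 + 3/2) - 20613) + 3941 = (1383*(39/2) - 20613) + 3941 = (53937/2 - 20613) + 3941 = 12711/2 + 3941 = 20593/2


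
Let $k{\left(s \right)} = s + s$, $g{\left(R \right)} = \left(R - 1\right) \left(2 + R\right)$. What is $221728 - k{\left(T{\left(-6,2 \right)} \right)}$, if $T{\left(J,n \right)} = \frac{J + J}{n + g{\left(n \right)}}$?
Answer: $221732$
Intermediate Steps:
$g{\left(R \right)} = \left(-1 + R\right) \left(2 + R\right)$
$T{\left(J,n \right)} = \frac{2 J}{-2 + n^{2} + 2 n}$ ($T{\left(J,n \right)} = \frac{J + J}{n + \left(-2 + n + n^{2}\right)} = \frac{2 J}{-2 + n^{2} + 2 n}$)
$k{\left(s \right)} = 2 s$
$221728 - k{\left(T{\left(-6,2 \right)} \right)} = 221728 - 2 \cdot 2 \left(-6\right) \frac{1}{-2 + 2^{2} + 2 \cdot 2} = 221728 - 2 \cdot 2 \left(-6\right) \frac{1}{-2 + 4 + 4} = 221728 - 2 \cdot 2 \left(-6\right) \frac{1}{6} = 221728 - 2 \left(-2\right) = 221728 - -4 = 221728 + 4 = 221732$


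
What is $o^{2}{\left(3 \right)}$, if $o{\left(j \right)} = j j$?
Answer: $81$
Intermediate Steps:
$o{\left(j \right)} = j^{2}$
$o^{2}{\left(3 \right)} = \left(3^{2}\right)^{2} = 9^{2} = 81$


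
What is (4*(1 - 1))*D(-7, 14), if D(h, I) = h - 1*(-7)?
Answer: 0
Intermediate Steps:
D(h, I) = 7 + h (D(h, I) = h + 7 = 7 + h)
(4*(1 - 1))*D(-7, 14) = (4*(1 - 1))*(7 - 7) = (4*0)*0 = 0*0 = 0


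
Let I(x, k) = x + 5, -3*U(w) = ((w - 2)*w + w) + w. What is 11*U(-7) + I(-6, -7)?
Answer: -542/3 ≈ -180.67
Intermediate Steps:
U(w) = -2*w/3 - w*(-2 + w)/3 (U(w) = -(((w - 2)*w + w) + w)/3 = -(((-2 + w)*w + w) + w)/3 = -((w*(-2 + w) + w) + w)/3 = -((w + w*(-2 + w)) + w)/3 = -(2*w + w*(-2 + w))/3 = -2*w/3 - w*(-2 + w)/3)
I(x, k) = 5 + x
11*U(-7) + I(-6, -7) = 11*(-⅓*(-7)²) + (5 - 6) = 11*(-⅓*49) - 1 = 11*(-49/3) - 1 = -539/3 - 1 = -542/3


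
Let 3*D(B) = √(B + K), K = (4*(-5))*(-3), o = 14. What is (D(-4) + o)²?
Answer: 1820/9 + 56*√14/3 ≈ 272.07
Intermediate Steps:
K = 60 (K = -20*(-3) = 60)
D(B) = √(60 + B)/3 (D(B) = √(B + 60)/3 = √(60 + B)/3)
(D(-4) + o)² = (√(60 - 4)/3 + 14)² = (√56/3 + 14)² = ((2*√14)/3 + 14)² = (2*√14/3 + 14)² = (14 + 2*√14/3)²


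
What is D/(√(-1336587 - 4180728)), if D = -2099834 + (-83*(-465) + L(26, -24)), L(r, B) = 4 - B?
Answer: 2061211*I*√68115/613035 ≈ 877.52*I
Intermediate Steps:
D = -2061211 (D = -2099834 + (-83*(-465) + (4 - 1*(-24))) = -2099834 + (38595 + (4 + 24)) = -2099834 + (38595 + 28) = -2099834 + 38623 = -2061211)
D/(√(-1336587 - 4180728)) = -2061211/√(-1336587 - 4180728) = -2061211*(-I*√68115/613035) = -(-2061211)*I*√68115/613035 = 2061211*I*√68115/613035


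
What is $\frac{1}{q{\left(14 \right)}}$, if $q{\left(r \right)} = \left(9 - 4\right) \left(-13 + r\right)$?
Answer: $\frac{1}{5} \approx 0.2$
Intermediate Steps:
$q{\left(r \right)} = -65 + 5 r$ ($q{\left(r \right)} = 5 \left(-13 + r\right) = -65 + 5 r$)
$\frac{1}{q{\left(14 \right)}} = \frac{1}{-65 + 5 \cdot 14} = \frac{1}{-65 + 70} = \frac{1}{5}$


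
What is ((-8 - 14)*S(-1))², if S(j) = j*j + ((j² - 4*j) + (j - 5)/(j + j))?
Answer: 39204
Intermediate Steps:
S(j) = -4*j + 2*j² + (-5 + j)/(2*j) (S(j) = j² + ((j² - 4*j) + (-5 + j)/((2*j))) = j² + ((j² - 4*j) + (-5 + j)*(1/(2*j))) = j² + ((j² - 4*j) + (-5 + j)/(2*j)) = j² + (j² - 4*j + (-5 + j)/(2*j)) = -4*j + 2*j² + (-5 + j)/(2*j))
((-8 - 14)*S(-1))² = ((-8 - 14)*((½)*(-5 - (1 - 8*(-1) + 4*(-1)²))/(-1)))² = (-11*(-1)*(-5 - (1 + 8 + 4*1)))² = (-11*(-1)*(-5 - (1 + 8 + 4)))² = (-11*(-1)*(-5 - 1*13))² = (-11*(-1)*(-5 - 13))² = (-11*(-1)*(-18))² = (-22*9)² = (-198)² = 39204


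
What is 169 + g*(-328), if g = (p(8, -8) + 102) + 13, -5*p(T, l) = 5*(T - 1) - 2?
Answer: -176931/5 ≈ -35386.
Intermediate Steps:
p(T, l) = 7/5 - T (p(T, l) = -(5*(T - 1) - 2)/5 = -(5*(-1 + T) - 2)/5 = -((-5 + 5*T) - 2)/5 = -(-7 + 5*T)/5 = 7/5 - T)
g = 542/5 (g = ((7/5 - 1*8) + 102) + 13 = ((7/5 - 8) + 102) + 13 = (-33/5 + 102) + 13 = 477/5 + 13 = 542/5 ≈ 108.40)
169 + g*(-328) = 169 + (542/5)*(-328) = 169 - 177776/5 = -176931/5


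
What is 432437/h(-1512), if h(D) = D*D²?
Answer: -432437/3456649728 ≈ -0.00012510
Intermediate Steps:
h(D) = D³
432437/h(-1512) = 432437/((-1512)³) = 432437/(-3456649728) = 432437*(-1/3456649728) = -432437/3456649728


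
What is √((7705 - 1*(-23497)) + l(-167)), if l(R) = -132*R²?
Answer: I*√3650146 ≈ 1910.5*I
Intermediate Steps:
√((7705 - 1*(-23497)) + l(-167)) = √((7705 - 1*(-23497)) - 132*(-167)²) = √((7705 + 23497) - 132*27889) = √(31202 - 3681348) = √(-3650146) = I*√3650146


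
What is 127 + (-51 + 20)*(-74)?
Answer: 2421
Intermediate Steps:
127 + (-51 + 20)*(-74) = 127 - 31*(-74) = 127 + 2294 = 2421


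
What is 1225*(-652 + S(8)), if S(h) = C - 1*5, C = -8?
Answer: -814625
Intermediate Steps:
S(h) = -13 (S(h) = -8 - 1*5 = -8 - 5 = -13)
1225*(-652 + S(8)) = 1225*(-652 - 13) = 1225*(-665) = -814625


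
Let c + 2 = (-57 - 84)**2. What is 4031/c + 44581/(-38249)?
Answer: -732043980/760351871 ≈ -0.96277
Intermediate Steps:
c = 19879 (c = -2 + (-57 - 84)**2 = -2 + (-141)**2 = -2 + 19881 = 19879)
4031/c + 44581/(-38249) = 4031/19879 + 44581/(-38249) = 4031*(1/19879) + 44581*(-1/38249) = 4031/19879 - 44581/38249 = -732043980/760351871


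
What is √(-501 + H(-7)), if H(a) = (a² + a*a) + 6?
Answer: I*√397 ≈ 19.925*I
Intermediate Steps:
H(a) = 6 + 2*a² (H(a) = (a² + a²) + 6 = 2*a² + 6 = 6 + 2*a²)
√(-501 + H(-7)) = √(-501 + (6 + 2*(-7)²)) = √(-501 + (6 + 2*49)) = √(-501 + (6 + 98)) = √(-501 + 104) = √(-397) = I*√397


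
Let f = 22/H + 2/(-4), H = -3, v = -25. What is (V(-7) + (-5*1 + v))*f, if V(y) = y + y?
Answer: 1034/3 ≈ 344.67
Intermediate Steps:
f = -47/6 (f = 22/(-3) + 2/(-4) = 22*(-1/3) + 2*(-1/4) = -22/3 - 1/2 = -47/6 ≈ -7.8333)
V(y) = 2*y
(V(-7) + (-5*1 + v))*f = (2*(-7) + (-5*1 - 25))*(-47/6) = (-14 + (-5 - 25))*(-47/6) = (-14 - 30)*(-47/6) = -44*(-47/6) = 1034/3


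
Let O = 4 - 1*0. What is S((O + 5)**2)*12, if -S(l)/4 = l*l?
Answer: -314928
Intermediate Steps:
O = 4 (O = 4 + 0 = 4)
S(l) = -4*l**2 (S(l) = -4*l*l = -4*l**2)
S((O + 5)**2)*12 = -4*(4 + 5)**4*12 = -4*(9**2)**2*12 = -4*81**2*12 = -4*6561*12 = -26244*12 = -314928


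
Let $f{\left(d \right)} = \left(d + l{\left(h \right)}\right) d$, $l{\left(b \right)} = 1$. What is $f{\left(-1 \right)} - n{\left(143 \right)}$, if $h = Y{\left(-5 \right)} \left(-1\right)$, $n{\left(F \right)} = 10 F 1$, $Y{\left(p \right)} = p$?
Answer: $-1430$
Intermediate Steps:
$n{\left(F \right)} = 10 F$
$h = 5$ ($h = \left(-5\right) \left(-1\right) = 5$)
$f{\left(d \right)} = d \left(1 + d\right)$ ($f{\left(d \right)} = \left(d + 1\right) d = \left(1 + d\right) d = d \left(1 + d\right)$)
$f{\left(-1 \right)} - n{\left(143 \right)} = - (1 - 1) - 10 \cdot 143 = \left(-1\right) 0 - 1430 = 0 - 1430 = -1430$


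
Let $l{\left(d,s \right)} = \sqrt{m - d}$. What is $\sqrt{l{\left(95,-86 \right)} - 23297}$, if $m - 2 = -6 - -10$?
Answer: $\sqrt{-23297 + i \sqrt{89}} \approx 0.031 + 152.63 i$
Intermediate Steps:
$m = 6$ ($m = 2 - -4 = 2 + \left(-6 + 10\right) = 2 + 4 = 6$)
$l{\left(d,s \right)} = \sqrt{6 - d}$
$\sqrt{l{\left(95,-86 \right)} - 23297} = \sqrt{\sqrt{6 - 95} - 23297} = \sqrt{\sqrt{-89} - 23297} = \sqrt{i \sqrt{89} - 23297} = \sqrt{-23297 + i \sqrt{89}}$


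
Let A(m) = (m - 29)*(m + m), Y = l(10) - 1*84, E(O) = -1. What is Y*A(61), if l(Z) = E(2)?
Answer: -331840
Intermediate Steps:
l(Z) = -1
Y = -85 (Y = -1 - 1*84 = -1 - 84 = -85)
A(m) = 2*m*(-29 + m) (A(m) = (-29 + m)*(2*m) = 2*m*(-29 + m))
Y*A(61) = -170*61*(-29 + 61) = -170*61*32 = -85*3904 = -331840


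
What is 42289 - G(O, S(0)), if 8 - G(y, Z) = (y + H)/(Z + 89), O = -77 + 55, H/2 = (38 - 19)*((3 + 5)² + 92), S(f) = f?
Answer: 3768915/89 ≈ 42347.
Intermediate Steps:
H = 5928 (H = 2*((38 - 19)*((3 + 5)² + 92)) = 2*(19*(8² + 92)) = 2*(19*(64 + 92)) = 2*(19*156) = 2*2964 = 5928)
O = -22
G(y, Z) = 8 - (5928 + y)/(89 + Z) (G(y, Z) = 8 - (y + 5928)/(Z + 89) = 8 - (5928 + y)/(89 + Z))
42289 - G(O, S(0)) = 42289 - (-5216 - 1*(-22) + 8*0)/(89 + 0) = 42289 - (-5216 + 22 + 0)/89 = 42289 - (-5194)/89 = 42289 - 1*(-5194/89) = 42289 + 5194/89 = 3768915/89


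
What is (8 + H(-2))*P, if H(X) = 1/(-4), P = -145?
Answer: -4495/4 ≈ -1123.8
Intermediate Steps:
H(X) = -¼
(8 + H(-2))*P = (8 - ¼)*(-145) = (31/4)*(-145) = -4495/4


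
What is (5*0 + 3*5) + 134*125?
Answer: 16765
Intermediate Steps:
(5*0 + 3*5) + 134*125 = (0 + 15) + 16750 = 15 + 16750 = 16765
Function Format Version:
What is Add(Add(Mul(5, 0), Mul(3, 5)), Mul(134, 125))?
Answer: 16765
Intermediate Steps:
Add(Add(Mul(5, 0), Mul(3, 5)), Mul(134, 125)) = Add(Add(0, 15), 16750) = Add(15, 16750) = 16765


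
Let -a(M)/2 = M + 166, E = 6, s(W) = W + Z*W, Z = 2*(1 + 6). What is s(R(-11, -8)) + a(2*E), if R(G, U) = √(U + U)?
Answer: -356 + 60*I ≈ -356.0 + 60.0*I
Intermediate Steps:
Z = 14 (Z = 2*7 = 14)
R(G, U) = √2*√U (R(G, U) = √(2*U) = √2*√U)
s(W) = 15*W (s(W) = W + 14*W = 15*W)
a(M) = -332 - 2*M (a(M) = -2*(M + 166) = -2*(166 + M) = -332 - 2*M)
s(R(-11, -8)) + a(2*E) = 15*(√2*√(-8)) + (-332 - 4*6) = 15*(√2*(2*I*√2)) + (-332 - 2*12) = 15*(4*I) + (-332 - 24) = 60*I - 356 = -356 + 60*I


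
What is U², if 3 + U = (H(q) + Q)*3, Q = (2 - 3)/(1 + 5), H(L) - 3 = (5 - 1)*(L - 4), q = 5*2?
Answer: 24025/4 ≈ 6006.3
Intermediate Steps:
q = 10
H(L) = -13 + 4*L (H(L) = 3 + (5 - 1)*(L - 4) = 3 + 4*(-4 + L) = 3 + (-16 + 4*L) = -13 + 4*L)
Q = -⅙ (Q = -1/6 = -1*⅙ = -⅙ ≈ -0.16667)
U = 155/2 (U = -3 + ((-13 + 4*10) - ⅙)*3 = -3 + ((-13 + 40) - ⅙)*3 = -3 + (27 - ⅙)*3 = -3 + (161/6)*3 = -3 + 161/2 = 155/2 ≈ 77.500)
U² = (155/2)² = 24025/4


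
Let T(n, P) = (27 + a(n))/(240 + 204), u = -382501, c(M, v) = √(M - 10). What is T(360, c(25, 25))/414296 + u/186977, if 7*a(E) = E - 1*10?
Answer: -10051437032885/4913419642464 ≈ -2.0457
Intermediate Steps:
c(M, v) = √(-10 + M)
a(E) = -10/7 + E/7 (a(E) = (E - 1*10)/7 = (E - 10)/7 = (-10 + E)/7 = -10/7 + E/7)
T(n, P) = 179/3108 + n/3108 (T(n, P) = (27 + (-10/7 + n/7))/(240 + 204) = (179/7 + n/7)/444 = (179/7 + n/7)*(1/444) = 179/3108 + n/3108)
T(360, c(25, 25))/414296 + u/186977 = (179/3108 + (1/3108)*360)/414296 - 382501/186977 = (179/3108 + 30/259)*(1/414296) - 382501*1/186977 = (77/444)*(1/414296) - 54643/26711 = 77/183947424 - 54643/26711 = -10051437032885/4913419642464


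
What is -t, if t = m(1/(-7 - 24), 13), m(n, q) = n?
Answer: 1/31 ≈ 0.032258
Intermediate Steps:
t = -1/31 (t = 1/(-7 - 24) = 1/(-31) = -1/31 ≈ -0.032258)
-t = -1*(-1/31) = 1/31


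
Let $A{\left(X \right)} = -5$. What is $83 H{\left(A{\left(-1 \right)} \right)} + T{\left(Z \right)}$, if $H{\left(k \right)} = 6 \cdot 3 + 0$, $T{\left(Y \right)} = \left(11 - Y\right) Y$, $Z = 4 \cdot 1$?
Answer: $1522$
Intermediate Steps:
$Z = 4$
$T{\left(Y \right)} = Y \left(11 - Y\right)$
$H{\left(k \right)} = 18$ ($H{\left(k \right)} = 18 + 0 = 18$)
$83 H{\left(A{\left(-1 \right)} \right)} + T{\left(Z \right)} = 83 \cdot 18 + 4 \left(11 - 4\right) = 1494 + 4 \left(11 - 4\right) = 1494 + 4 \cdot 7 = 1494 + 28 = 1522$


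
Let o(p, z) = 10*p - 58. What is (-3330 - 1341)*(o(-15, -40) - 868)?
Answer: 5025996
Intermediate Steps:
o(p, z) = -58 + 10*p
(-3330 - 1341)*(o(-15, -40) - 868) = (-3330 - 1341)*((-58 + 10*(-15)) - 868) = -4671*((-58 - 150) - 868) = -4671*(-208 - 868) = -4671*(-1076) = 5025996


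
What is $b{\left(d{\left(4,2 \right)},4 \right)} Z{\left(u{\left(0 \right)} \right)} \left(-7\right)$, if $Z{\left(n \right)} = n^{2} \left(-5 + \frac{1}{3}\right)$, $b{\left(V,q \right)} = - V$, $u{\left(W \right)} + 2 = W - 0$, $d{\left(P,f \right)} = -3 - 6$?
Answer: $1176$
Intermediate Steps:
$d{\left(P,f \right)} = -9$ ($d{\left(P,f \right)} = -3 - 6 = -9$)
$u{\left(W \right)} = -2 + W$ ($u{\left(W \right)} = -2 + \left(W - 0\right) = -2 + \left(W + 0\right) = -2 + W$)
$Z{\left(n \right)} = - \frac{14 n^{2}}{3}$ ($Z{\left(n \right)} = n^{2} \left(-5 + \frac{1}{3}\right) = n^{2} \left(- \frac{14}{3}\right) = - \frac{14 n^{2}}{3}$)
$b{\left(d{\left(4,2 \right)},4 \right)} Z{\left(u{\left(0 \right)} \right)} \left(-7\right) = \left(-1\right) \left(-9\right) \left(- \frac{14 \left(-2 + 0\right)^{2}}{3}\right) \left(-7\right) = 9 \left(- \frac{14 \left(-2\right)^{2}}{3}\right) \left(-7\right) = 9 \left(\left(- \frac{14}{3}\right) 4\right) \left(-7\right) = 9 \left(- \frac{56}{3}\right) \left(-7\right) = \left(-168\right) \left(-7\right) = 1176$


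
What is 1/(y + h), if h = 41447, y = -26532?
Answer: 1/14915 ≈ 6.7047e-5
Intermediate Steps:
1/(y + h) = 1/(-26532 + 41447) = 1/14915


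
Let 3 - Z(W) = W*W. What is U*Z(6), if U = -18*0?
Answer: 0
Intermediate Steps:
Z(W) = 3 - W**2 (Z(W) = 3 - W*W = 3 - W**2)
U = 0
U*Z(6) = 0*(3 - 1*6**2) = 0*(3 - 1*36) = 0*(3 - 36) = 0*(-33) = 0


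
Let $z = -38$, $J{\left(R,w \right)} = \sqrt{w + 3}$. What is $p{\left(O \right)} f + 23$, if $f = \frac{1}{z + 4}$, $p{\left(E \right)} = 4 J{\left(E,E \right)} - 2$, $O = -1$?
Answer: $\frac{392}{17} - \frac{2 \sqrt{2}}{17} \approx 22.892$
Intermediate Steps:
$J{\left(R,w \right)} = \sqrt{3 + w}$
$p{\left(E \right)} = -2 + 4 \sqrt{3 + E}$ ($p{\left(E \right)} = 4 \sqrt{3 + E} - 2 = -2 + 4 \sqrt{3 + E}$)
$f = - \frac{1}{34}$ ($f = \frac{1}{-38 + 4} = \frac{1}{-34} = - \frac{1}{34} \approx -0.029412$)
$p{\left(O \right)} f + 23 = \left(-2 + 4 \sqrt{3 - 1}\right) \left(- \frac{1}{34}\right) + 23 = \left(-2 + 4 \sqrt{2}\right) \left(- \frac{1}{34}\right) + 23 = \left(\frac{1}{17} - \frac{2 \sqrt{2}}{17}\right) + 23 = \frac{392}{17} - \frac{2 \sqrt{2}}{17}$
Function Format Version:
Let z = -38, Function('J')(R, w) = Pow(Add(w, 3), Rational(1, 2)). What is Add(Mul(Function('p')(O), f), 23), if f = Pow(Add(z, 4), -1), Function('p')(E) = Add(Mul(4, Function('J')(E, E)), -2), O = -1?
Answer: Add(Rational(392, 17), Mul(Rational(-2, 17), Pow(2, Rational(1, 2)))) ≈ 22.892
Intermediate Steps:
Function('J')(R, w) = Pow(Add(3, w), Rational(1, 2))
Function('p')(E) = Add(-2, Mul(4, Pow(Add(3, E), Rational(1, 2)))) (Function('p')(E) = Add(Mul(4, Pow(Add(3, E), Rational(1, 2))), -2) = Add(-2, Mul(4, Pow(Add(3, E), Rational(1, 2)))))
f = Rational(-1, 34) (f = Pow(Add(-38, 4), -1) = Pow(-34, -1) = Rational(-1, 34) ≈ -0.029412)
Add(Mul(Function('p')(O), f), 23) = Add(Mul(Add(-2, Mul(4, Pow(Add(3, -1), Rational(1, 2)))), Rational(-1, 34)), 23) = Add(Mul(Add(-2, Mul(4, Pow(2, Rational(1, 2)))), Rational(-1, 34)), 23) = Add(Add(Rational(1, 17), Mul(Rational(-2, 17), Pow(2, Rational(1, 2)))), 23) = Add(Rational(392, 17), Mul(Rational(-2, 17), Pow(2, Rational(1, 2))))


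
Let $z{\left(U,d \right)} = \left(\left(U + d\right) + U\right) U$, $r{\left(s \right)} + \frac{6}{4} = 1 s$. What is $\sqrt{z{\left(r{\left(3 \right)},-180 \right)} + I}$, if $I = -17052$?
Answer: $\frac{i \sqrt{69270}}{2} \approx 131.6 i$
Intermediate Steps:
$r{\left(s \right)} = - \frac{3}{2} + s$ ($r{\left(s \right)} = - \frac{3}{2} + 1 s = - \frac{3}{2} + s$)
$z{\left(U,d \right)} = U \left(d + 2 U\right)$ ($z{\left(U,d \right)} = \left(d + 2 U\right) U = U \left(d + 2 U\right)$)
$\sqrt{z{\left(r{\left(3 \right)},-180 \right)} + I} = \sqrt{\left(- \frac{3}{2} + 3\right) \left(-180 + 2 \left(- \frac{3}{2} + 3\right)\right) - 17052} = \sqrt{\frac{3 \left(-180 + 2 \cdot \frac{3}{2}\right)}{2} - 17052} = \sqrt{\frac{3 \left(-180 + 3\right)}{2} - 17052} = \sqrt{\frac{3}{2} \left(-177\right) - 17052} = \sqrt{- \frac{531}{2} - 17052} = \sqrt{- \frac{34635}{2}} = \frac{i \sqrt{69270}}{2}$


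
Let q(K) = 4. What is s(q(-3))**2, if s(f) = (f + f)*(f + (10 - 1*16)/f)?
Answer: 400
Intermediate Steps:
s(f) = 2*f*(f - 6/f) (s(f) = (2*f)*(f + (10 - 16)/f) = (2*f)*(f - 6/f) = 2*f*(f - 6/f))
s(q(-3))**2 = (-12 + 2*4**2)**2 = (-12 + 2*16)**2 = (-12 + 32)**2 = 20**2 = 400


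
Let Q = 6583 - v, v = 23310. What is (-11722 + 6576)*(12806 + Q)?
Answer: 20177466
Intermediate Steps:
Q = -16727 (Q = 6583 - 1*23310 = 6583 - 23310 = -16727)
(-11722 + 6576)*(12806 + Q) = (-11722 + 6576)*(12806 - 16727) = -5146*(-3921) = 20177466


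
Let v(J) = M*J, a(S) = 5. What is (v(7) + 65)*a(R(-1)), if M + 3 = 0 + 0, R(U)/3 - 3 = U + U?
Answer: 220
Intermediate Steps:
R(U) = 9 + 6*U (R(U) = 9 + 3*(U + U) = 9 + 3*(2*U) = 9 + 6*U)
M = -3 (M = -3 + (0 + 0) = -3 + 0 = -3)
v(J) = -3*J
(v(7) + 65)*a(R(-1)) = (-3*7 + 65)*5 = (-21 + 65)*5 = 44*5 = 220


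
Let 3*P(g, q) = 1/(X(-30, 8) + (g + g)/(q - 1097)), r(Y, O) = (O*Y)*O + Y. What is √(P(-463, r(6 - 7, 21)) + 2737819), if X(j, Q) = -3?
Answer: 2*√9324655808614/3691 ≈ 1654.6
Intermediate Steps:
r(Y, O) = Y + Y*O² (r(Y, O) = Y*O² + Y = Y + Y*O²)
P(g, q) = 1/(3*(-3 + 2*g/(-1097 + q))) (P(g, q) = 1/(3*(-3 + (g + g)/(q - 1097))) = 1/(3*(-3 + (2*g)/(-1097 + q))) = 1/(3*(-3 + 2*g/(-1097 + q))))
√(P(-463, r(6 - 7, 21)) + 2737819) = √((-1097 + (6 - 7)*(1 + 21²))/(3*(3291 - 3*(6 - 7)*(1 + 21²) + 2*(-463))) + 2737819) = √((-1097 - (1 + 441))/(3*(3291 - (-3)*(1 + 441) - 926)) + 2737819) = √((-1097 - 1*442)/(3*(3291 - (-3)*442 - 926)) + 2737819) = √((-1097 - 442)/(3*(3291 - 3*(-442) - 926)) + 2737819) = √((⅓)*(-1539)/(3291 + 1326 - 926) + 2737819) = √((⅓)*(-1539)/3691 + 2737819) = √((⅓)*(1/3691)*(-1539) + 2737819) = √(-513/3691 + 2737819) = √(10105289416/3691) = 2*√9324655808614/3691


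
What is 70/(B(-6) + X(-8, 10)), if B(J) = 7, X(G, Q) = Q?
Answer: 70/17 ≈ 4.1176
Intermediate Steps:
70/(B(-6) + X(-8, 10)) = 70/(7 + 10) = 70/17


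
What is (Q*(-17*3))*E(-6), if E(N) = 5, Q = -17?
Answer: 4335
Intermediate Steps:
(Q*(-17*3))*E(-6) = -(-289)*3*5 = -17*(-51)*5 = 867*5 = 4335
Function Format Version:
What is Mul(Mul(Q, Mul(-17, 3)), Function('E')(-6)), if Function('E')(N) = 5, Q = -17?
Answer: 4335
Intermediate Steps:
Mul(Mul(Q, Mul(-17, 3)), Function('E')(-6)) = Mul(Mul(-17, Mul(-17, 3)), 5) = Mul(Mul(-17, -51), 5) = Mul(867, 5) = 4335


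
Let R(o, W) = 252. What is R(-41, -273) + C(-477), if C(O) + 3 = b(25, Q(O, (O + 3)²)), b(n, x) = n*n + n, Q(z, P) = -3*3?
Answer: 899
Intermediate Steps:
Q(z, P) = -9
b(n, x) = n + n² (b(n, x) = n² + n = n + n²)
C(O) = 647 (C(O) = -3 + 25*(1 + 25) = -3 + 25*26 = -3 + 650 = 647)
R(-41, -273) + C(-477) = 252 + 647 = 899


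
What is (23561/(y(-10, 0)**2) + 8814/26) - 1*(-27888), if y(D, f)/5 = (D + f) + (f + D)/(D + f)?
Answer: 57183236/2025 ≈ 28239.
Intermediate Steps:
y(D, f) = 5 + 5*D + 5*f (y(D, f) = 5*((D + f) + (f + D)/(D + f)) = 5*((D + f) + (D + f)/(D + f)) = 5*((D + f) + 1) = 5*(1 + D + f) = 5 + 5*D + 5*f)
(23561/(y(-10, 0)**2) + 8814/26) - 1*(-27888) = (23561/((5 + 5*(-10) + 5*0)**2) + 8814/26) - 1*(-27888) = (23561/((5 - 50 + 0)**2) + 8814*(1/26)) + 27888 = (23561/((-45)**2) + 339) + 27888 = (23561/2025 + 339) + 27888 = 710036/2025 + 27888 = 57183236/2025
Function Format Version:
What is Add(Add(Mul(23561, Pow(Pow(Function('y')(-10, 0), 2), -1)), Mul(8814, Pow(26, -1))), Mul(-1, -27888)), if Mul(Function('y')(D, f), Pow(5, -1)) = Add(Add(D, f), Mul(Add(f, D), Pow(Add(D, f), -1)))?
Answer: Rational(57183236, 2025) ≈ 28239.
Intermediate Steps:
Function('y')(D, f) = Add(5, Mul(5, D), Mul(5, f)) (Function('y')(D, f) = Mul(5, Add(Add(D, f), Mul(Add(f, D), Pow(Add(D, f), -1)))) = Mul(5, Add(Add(D, f), Mul(Add(D, f), Pow(Add(D, f), -1)))) = Mul(5, Add(Add(D, f), 1)) = Mul(5, Add(1, D, f)) = Add(5, Mul(5, D), Mul(5, f)))
Add(Add(Mul(23561, Pow(Pow(Function('y')(-10, 0), 2), -1)), Mul(8814, Pow(26, -1))), Mul(-1, -27888)) = Add(Add(Mul(23561, Pow(Pow(Add(5, Mul(5, -10), Mul(5, 0)), 2), -1)), Mul(8814, Pow(26, -1))), Mul(-1, -27888)) = Add(Add(Mul(23561, Pow(Pow(Add(5, -50, 0), 2), -1)), Mul(8814, Rational(1, 26))), 27888) = Add(Add(Mul(23561, Pow(Pow(-45, 2), -1)), 339), 27888) = Add(Add(Mul(23561, Pow(2025, -1)), 339), 27888) = Add(Add(Mul(23561, Rational(1, 2025)), 339), 27888) = Add(Add(Rational(23561, 2025), 339), 27888) = Add(Rational(710036, 2025), 27888) = Rational(57183236, 2025)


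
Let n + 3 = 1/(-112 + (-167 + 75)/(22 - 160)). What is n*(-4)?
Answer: 2010/167 ≈ 12.036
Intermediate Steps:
n = -1005/334 (n = -3 + 1/(-112 + (-167 + 75)/(22 - 160)) = -3 + 1/(-112 - 92/(-138)) = -3 + 1/(-112 - 92*(-1/138)) = -3 + 1/(-112 + ⅔) = -3 + 1/(-334/3) = -3 - 3/334 = -1005/334 ≈ -3.0090)
n*(-4) = -1005/334*(-4) = 2010/167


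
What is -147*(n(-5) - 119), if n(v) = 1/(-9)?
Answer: 52528/3 ≈ 17509.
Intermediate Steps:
n(v) = -1/9
-147*(n(-5) - 119) = -147*(-1/9 - 119) = -147*(-1072/9) = 52528/3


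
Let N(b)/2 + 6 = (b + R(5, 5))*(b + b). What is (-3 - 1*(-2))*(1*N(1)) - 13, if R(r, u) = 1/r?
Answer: -29/5 ≈ -5.8000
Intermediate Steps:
N(b) = -12 + 4*b*(1/5 + b) (N(b) = -12 + 2*((b + 1/5)*(b + b)) = -12 + 2*((b + 1/5)*(2*b)) = -12 + 2*((1/5 + b)*(2*b)) = -12 + 2*(2*b*(1/5 + b)) = -12 + 4*b*(1/5 + b))
(-3 - 1*(-2))*(1*N(1)) - 13 = (-3 - 1*(-2))*(1*(-12 + 4*1**2 + (4/5)*1)) - 13 = (-3 + 2)*(1*(-12 + 4*1 + 4/5)) - 13 = -(-12 + 4 + 4/5) - 13 = -(-36)/5 - 13 = -1*(-36/5) - 13 = 36/5 - 13 = -29/5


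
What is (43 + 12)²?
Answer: 3025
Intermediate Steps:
(43 + 12)² = 55² = 3025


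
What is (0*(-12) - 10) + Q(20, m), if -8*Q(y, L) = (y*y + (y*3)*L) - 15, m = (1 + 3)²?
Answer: -1425/8 ≈ -178.13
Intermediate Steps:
m = 16 (m = 4² = 16)
Q(y, L) = 15/8 - y²/8 - 3*L*y/8 (Q(y, L) = -((y*y + (y*3)*L) - 15)/8 = -((y² + (3*y)*L) - 15)/8 = -((y² + 3*L*y) - 15)/8 = -(-15 + y² + 3*L*y)/8 = 15/8 - y²/8 - 3*L*y/8)
(0*(-12) - 10) + Q(20, m) = (0*(-12) - 10) + (15/8 - ⅛*20² - 3/8*16*20) = (0 - 10) + (15/8 - ⅛*400 - 120) = -10 + (15/8 - 50 - 120) = -10 - 1345/8 = -1425/8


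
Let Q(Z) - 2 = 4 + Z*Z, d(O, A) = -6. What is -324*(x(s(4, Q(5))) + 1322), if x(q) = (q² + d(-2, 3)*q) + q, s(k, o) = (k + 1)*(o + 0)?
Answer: -7961328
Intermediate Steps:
Q(Z) = 6 + Z² (Q(Z) = 2 + (4 + Z*Z) = 2 + (4 + Z²) = 6 + Z²)
s(k, o) = o*(1 + k) (s(k, o) = (1 + k)*o = o*(1 + k))
x(q) = q² - 5*q (x(q) = (q² - 6*q) + q = q² - 5*q)
-324*(x(s(4, Q(5))) + 1322) = -324*(((6 + 5²)*(1 + 4))*(-5 + (6 + 5²)*(1 + 4)) + 1322) = -324*(((6 + 25)*5)*(-5 + (6 + 25)*5) + 1322) = -324*((31*5)*(-5 + 31*5) + 1322) = -324*(155*(-5 + 155) + 1322) = -324*(155*150 + 1322) = -324*(23250 + 1322) = -324*24572 = -7961328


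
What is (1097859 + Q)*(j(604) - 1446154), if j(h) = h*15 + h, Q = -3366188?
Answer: 3258431925210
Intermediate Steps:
j(h) = 16*h (j(h) = 15*h + h = 16*h)
(1097859 + Q)*(j(604) - 1446154) = (1097859 - 3366188)*(16*604 - 1446154) = -2268329*(9664 - 1446154) = -2268329*(-1436490) = 3258431925210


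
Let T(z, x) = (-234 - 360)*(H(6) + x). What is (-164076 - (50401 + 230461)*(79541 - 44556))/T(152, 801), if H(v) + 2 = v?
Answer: 4913060573/239085 ≈ 20549.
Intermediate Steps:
H(v) = -2 + v
T(z, x) = -2376 - 594*x (T(z, x) = (-234 - 360)*((-2 + 6) + x) = -594*(4 + x) = -2376 - 594*x)
(-164076 - (50401 + 230461)*(79541 - 44556))/T(152, 801) = (-164076 - (50401 + 230461)*(79541 - 44556))/(-2376 - 594*801) = (-164076 - 280862*34985)/(-2376 - 475794) = (-164076 - 1*9825957070)/(-478170) = (-164076 - 9825957070)*(-1/478170) = -9826121146*(-1/478170) = 4913060573/239085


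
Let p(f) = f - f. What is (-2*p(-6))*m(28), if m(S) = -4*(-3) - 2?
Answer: 0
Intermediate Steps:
p(f) = 0
m(S) = 10 (m(S) = 12 - 2 = 10)
(-2*p(-6))*m(28) = -2*0*10 = 0*10 = 0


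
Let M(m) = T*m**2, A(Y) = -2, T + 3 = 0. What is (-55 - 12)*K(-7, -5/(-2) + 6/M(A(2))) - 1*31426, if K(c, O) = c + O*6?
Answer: -31761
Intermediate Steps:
T = -3 (T = -3 + 0 = -3)
M(m) = -3*m**2
K(c, O) = c + 6*O
(-55 - 12)*K(-7, -5/(-2) + 6/M(A(2))) - 1*31426 = (-55 - 12)*(-7 + 6*(-5/(-2) + 6/((-3*(-2)**2)))) - 1*31426 = -67*(-7 + 6*(-5*(-1/2) + 6/((-3*4)))) - 31426 = -67*(-7 + 6*(5/2 + 6/(-12))) - 31426 = -67*(-7 + 6*(5/2 + 6*(-1/12))) - 31426 = -67*(-7 + 6*(5/2 - 1/2)) - 31426 = -67*(-7 + 6*2) - 31426 = -67*(-7 + 12) - 31426 = -67*5 - 31426 = -335 - 31426 = -31761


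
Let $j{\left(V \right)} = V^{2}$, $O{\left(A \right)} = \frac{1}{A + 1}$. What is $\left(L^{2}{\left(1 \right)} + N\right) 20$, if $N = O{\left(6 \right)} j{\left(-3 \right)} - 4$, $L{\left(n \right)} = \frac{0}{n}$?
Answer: $- \frac{380}{7} \approx -54.286$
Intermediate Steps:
$O{\left(A \right)} = \frac{1}{1 + A}$
$L{\left(n \right)} = 0$
$N = - \frac{19}{7}$ ($N = \frac{\left(-3\right)^{2}}{1 + 6} - 4 = \frac{1}{7} \cdot 9 - 4 = \frac{9}{7} - 4 = - \frac{19}{7} \approx -2.7143$)
$\left(L^{2}{\left(1 \right)} + N\right) 20 = \left(0^{2} - \frac{19}{7}\right) 20 = \left(0 - \frac{19}{7}\right) 20 = \left(- \frac{19}{7}\right) 20 = - \frac{380}{7}$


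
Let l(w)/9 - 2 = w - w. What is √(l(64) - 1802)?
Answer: 2*I*√446 ≈ 42.237*I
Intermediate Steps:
l(w) = 18 (l(w) = 18 + 9*(w - w) = 18 + 9*0 = 18 + 0 = 18)
√(l(64) - 1802) = √(18 - 1802) = √(-1784) = 2*I*√446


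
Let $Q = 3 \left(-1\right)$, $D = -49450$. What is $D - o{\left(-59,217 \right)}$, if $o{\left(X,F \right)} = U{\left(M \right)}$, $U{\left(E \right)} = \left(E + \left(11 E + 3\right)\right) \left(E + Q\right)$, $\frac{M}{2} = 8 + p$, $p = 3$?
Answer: $-54523$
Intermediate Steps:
$M = 22$ ($M = 2 \left(8 + 3\right) = 2 \cdot 11 = 22$)
$Q = -3$
$U{\left(E \right)} = \left(-3 + E\right) \left(3 + 12 E\right)$ ($U{\left(E \right)} = \left(E + \left(11 E + 3\right)\right) \left(E - 3\right) = \left(E + \left(3 + 11 E\right)\right) \left(-3 + E\right) = \left(3 + 12 E\right) \left(-3 + E\right) = \left(-3 + E\right) \left(3 + 12 E\right)$)
$o{\left(X,F \right)} = 5073$ ($o{\left(X,F \right)} = -9 - 726 + 12 \cdot 22^{2} = -9 - 726 + 12 \cdot 484 = -9 - 726 + 5808 = 5073$)
$D - o{\left(-59,217 \right)} = -49450 - 5073 = -54523$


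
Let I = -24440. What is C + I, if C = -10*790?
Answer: -32340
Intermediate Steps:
C = -7900
C + I = -7900 - 24440 = -32340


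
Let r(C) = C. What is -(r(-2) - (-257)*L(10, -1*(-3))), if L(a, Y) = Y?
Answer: -769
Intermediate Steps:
-(r(-2) - (-257)*L(10, -1*(-3))) = -(-2 - (-257)*(-1*(-3))) = -(-2 - (-257)*3) = -(-2 - 257*(-3)) = -(-2 + 771) = -1*769 = -769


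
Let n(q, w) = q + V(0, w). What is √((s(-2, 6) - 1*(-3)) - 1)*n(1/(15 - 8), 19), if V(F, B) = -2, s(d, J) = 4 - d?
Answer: -26*√2/7 ≈ -5.2528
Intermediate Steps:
n(q, w) = -2 + q (n(q, w) = q - 2 = -2 + q)
√((s(-2, 6) - 1*(-3)) - 1)*n(1/(15 - 8), 19) = √(((4 - 1*(-2)) - 1*(-3)) - 1)*(-2 + 1/(15 - 8)) = √(((4 + 2) + 3) - 1)*(-2 + 1/7) = √((6 + 3) - 1)*(-2 + ⅐) = √(9 - 1)*(-13/7) = √8*(-13/7) = (2*√2)*(-13/7) = -26*√2/7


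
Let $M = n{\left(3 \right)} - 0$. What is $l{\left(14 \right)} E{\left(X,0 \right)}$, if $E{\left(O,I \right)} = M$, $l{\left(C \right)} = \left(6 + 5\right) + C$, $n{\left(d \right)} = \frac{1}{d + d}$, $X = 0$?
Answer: $\frac{25}{6} \approx 4.1667$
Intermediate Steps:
$n{\left(d \right)} = \frac{1}{2 d}$
$l{\left(C \right)} = 11 + C$
$M = \frac{1}{6}$ ($M = \frac{1}{2 \cdot 3} - 0 = \frac{1}{2} \cdot \frac{1}{3} + 0 = \frac{1}{6} + 0 = \frac{1}{6} \approx 0.16667$)
$E{\left(O,I \right)} = \frac{1}{6}$
$l{\left(14 \right)} E{\left(X,0 \right)} = \left(11 + 14\right) \frac{1}{6} = 25 \cdot \frac{1}{6} = \frac{25}{6}$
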